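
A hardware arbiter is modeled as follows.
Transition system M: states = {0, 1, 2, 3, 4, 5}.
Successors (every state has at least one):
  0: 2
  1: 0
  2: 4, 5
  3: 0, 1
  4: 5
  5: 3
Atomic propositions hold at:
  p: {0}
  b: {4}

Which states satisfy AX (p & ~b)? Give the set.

{1}

Sat(~b) = {0, 1, 2, 3, 5}
Sat(p & ~b) = {0}
Sat(AX (p & ~b)) = {s : every successor in {0}} = {1}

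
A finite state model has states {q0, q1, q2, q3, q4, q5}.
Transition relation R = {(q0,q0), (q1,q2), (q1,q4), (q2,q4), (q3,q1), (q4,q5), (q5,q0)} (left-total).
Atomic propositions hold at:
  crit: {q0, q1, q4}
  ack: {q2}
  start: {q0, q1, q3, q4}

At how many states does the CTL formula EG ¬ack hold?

5

Sat(¬ack) = {q0, q1, q3, q4, q5}
EG ¬ack: greatest fixpoint, start Z0 = {q0, q1, q3, q4, q5}, keep only states in Sat with some successor in Z. Already a fixed point.
Sat(EG ¬ack) = {q0, q1, q3, q4, q5}
|Sat(EG ¬ack)| = |{q0, q1, q3, q4, q5}| = 5.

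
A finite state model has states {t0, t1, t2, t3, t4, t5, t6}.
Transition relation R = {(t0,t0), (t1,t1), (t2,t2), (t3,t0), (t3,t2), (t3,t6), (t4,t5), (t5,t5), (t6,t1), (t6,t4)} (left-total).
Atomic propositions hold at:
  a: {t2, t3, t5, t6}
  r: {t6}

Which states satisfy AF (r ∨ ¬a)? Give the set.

Sat(¬a) = {t0, t1, t4}
Sat(r ∨ ¬a) = {t0, t1, t4, t6}
AF (r ∨ ¬a): least fixpoint, start Z0 = {t0, t1, t4, t6}, add states with every successor in Z. Already a fixed point.
Sat(AF (r ∨ ¬a)) = {t0, t1, t4, t6}

{t0, t1, t4, t6}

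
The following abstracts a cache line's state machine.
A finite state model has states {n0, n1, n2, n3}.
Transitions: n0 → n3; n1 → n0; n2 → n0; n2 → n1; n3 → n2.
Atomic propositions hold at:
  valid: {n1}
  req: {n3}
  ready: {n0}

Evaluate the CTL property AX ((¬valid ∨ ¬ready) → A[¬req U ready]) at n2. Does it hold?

Sat(¬valid) = {n0, n2, n3}
Sat(¬ready) = {n1, n2, n3}
Sat(¬valid ∨ ¬ready) = {n0, n1, n2, n3}
Sat(¬req) = {n0, n1, n2}
A[¬req U ready]: least fixpoint, start Z0 = Sat(ready) = {n0}, add states in Sat(¬req) with every successor in Z. Z1 = {n0, n1}; Z2 = {n0, n1, n2}; fixed.
Sat(A[¬req U ready]) = {n0, n1, n2}
Sat((¬valid ∨ ¬ready) → A[¬req U ready]) = {n0, n1, n2}
Sat(AX ((¬valid ∨ ¬ready) → A[¬req U ready])) = {s : every successor in {n0, n1, n2}} = {n1, n2, n3}
n2 ∈ Sat(AX ((¬valid ∨ ¬ready) → A[¬req U ready])) = {n1, n2, n3}, so the formula holds at n2.

Yes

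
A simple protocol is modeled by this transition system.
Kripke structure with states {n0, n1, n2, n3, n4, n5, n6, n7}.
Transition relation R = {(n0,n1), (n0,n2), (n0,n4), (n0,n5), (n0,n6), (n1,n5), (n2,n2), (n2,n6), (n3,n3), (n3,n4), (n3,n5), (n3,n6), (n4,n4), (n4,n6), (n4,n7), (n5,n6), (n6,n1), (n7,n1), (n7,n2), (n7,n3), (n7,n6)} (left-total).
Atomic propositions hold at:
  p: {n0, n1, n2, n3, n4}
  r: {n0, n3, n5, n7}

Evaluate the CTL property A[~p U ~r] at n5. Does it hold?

Sat(~p) = {n5, n6, n7}
Sat(~r) = {n1, n2, n4, n6}
A[~p U ~r]: least fixpoint, start Z0 = Sat(~r) = {n1, n2, n4, n6}, add states in Sat(~p) with every successor in Z. Z1 = {n1, n2, n4, n5, n6}; fixed.
Sat(A[~p U ~r]) = {n1, n2, n4, n5, n6}
n5 ∈ Sat(A[~p U ~r]) = {n1, n2, n4, n5, n6}, so the formula holds at n5.

Yes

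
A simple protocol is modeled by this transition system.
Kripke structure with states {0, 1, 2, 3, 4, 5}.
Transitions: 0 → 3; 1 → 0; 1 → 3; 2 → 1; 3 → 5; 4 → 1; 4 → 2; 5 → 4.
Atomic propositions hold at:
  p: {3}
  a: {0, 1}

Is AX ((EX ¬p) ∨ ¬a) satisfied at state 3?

Yes

Sat(¬p) = {0, 1, 2, 4, 5}
Sat(EX ¬p) = {s : some successor in {0, 1, 2, 4, 5}} = {1, 2, 3, 4, 5}
Sat(¬a) = {2, 3, 4, 5}
Sat((EX ¬p) ∨ ¬a) = {1, 2, 3, 4, 5}
Sat(AX ((EX ¬p) ∨ ¬a)) = {s : every successor in {1, 2, 3, 4, 5}} = {0, 2, 3, 4, 5}
3 ∈ Sat(AX ((EX ¬p) ∨ ¬a)) = {0, 2, 3, 4, 5}, so the formula holds at 3.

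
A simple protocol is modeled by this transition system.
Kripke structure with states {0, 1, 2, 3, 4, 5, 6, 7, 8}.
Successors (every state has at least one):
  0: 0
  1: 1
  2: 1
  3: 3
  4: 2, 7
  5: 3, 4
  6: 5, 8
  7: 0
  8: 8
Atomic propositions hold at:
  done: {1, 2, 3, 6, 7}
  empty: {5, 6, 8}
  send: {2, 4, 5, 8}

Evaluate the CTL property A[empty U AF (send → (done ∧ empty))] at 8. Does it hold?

No

Sat(done ∧ empty) = {6}
Sat(send → (done ∧ empty)) = {0, 1, 3, 6, 7}
AF (send → (done ∧ empty)): least fixpoint, start Z0 = {0, 1, 3, 6, 7}, add states with every successor in Z. Z1 = {0, 1, 2, 3, 6, 7}; Z2 = {0, 1, 2, 3, 4, 6, 7}; Z3 = {0, 1, 2, 3, 4, 5, 6, 7}; fixed.
Sat(AF (send → (done ∧ empty))) = {0, 1, 2, 3, 4, 5, 6, 7}
A[empty U AF (send → (done ∧ empty))]: least fixpoint, start Z0 = Sat(AF (send → (done ∧ empty))) = {0, 1, 2, 3, 4, 5, 6, 7}, add states in Sat(empty) with every successor in Z. Already a fixed point.
Sat(A[empty U AF (send → (done ∧ empty))]) = {0, 1, 2, 3, 4, 5, 6, 7}
8 ∉ Sat(A[empty U AF (send → (done ∧ empty))]) = {0, 1, 2, 3, 4, 5, 6, 7}, so the formula does not hold at 8.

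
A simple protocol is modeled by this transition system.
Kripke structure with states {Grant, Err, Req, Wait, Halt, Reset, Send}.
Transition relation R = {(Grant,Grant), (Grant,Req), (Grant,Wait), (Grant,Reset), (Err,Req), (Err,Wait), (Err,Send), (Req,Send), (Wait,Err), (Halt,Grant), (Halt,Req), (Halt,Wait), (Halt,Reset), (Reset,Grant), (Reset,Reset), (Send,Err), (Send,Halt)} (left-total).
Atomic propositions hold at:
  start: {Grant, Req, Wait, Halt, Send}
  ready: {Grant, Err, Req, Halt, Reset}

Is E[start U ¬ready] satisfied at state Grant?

Yes

Sat(¬ready) = {Wait, Send}
E[start U ¬ready]: least fixpoint, start Z0 = Sat(¬ready) = {Wait, Send}, add states in Sat(start) with some successor in Z. Z1 = {Grant, Req, Wait, Halt, Send}; fixed.
Sat(E[start U ¬ready]) = {Grant, Req, Wait, Halt, Send}
Grant ∈ Sat(E[start U ¬ready]) = {Grant, Req, Wait, Halt, Send}, so the formula holds at Grant.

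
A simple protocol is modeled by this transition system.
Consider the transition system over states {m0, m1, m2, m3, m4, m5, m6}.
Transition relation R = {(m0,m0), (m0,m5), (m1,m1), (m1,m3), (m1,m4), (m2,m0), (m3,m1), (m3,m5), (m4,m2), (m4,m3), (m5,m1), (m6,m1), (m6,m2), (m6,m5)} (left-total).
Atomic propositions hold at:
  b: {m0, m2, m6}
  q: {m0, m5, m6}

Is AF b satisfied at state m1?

No

AF b: least fixpoint, start Z0 = {m0, m2, m6}, add states with every successor in Z. Already a fixed point.
Sat(AF b) = {m0, m2, m6}
m1 ∉ Sat(AF b) = {m0, m2, m6}, so the formula does not hold at m1.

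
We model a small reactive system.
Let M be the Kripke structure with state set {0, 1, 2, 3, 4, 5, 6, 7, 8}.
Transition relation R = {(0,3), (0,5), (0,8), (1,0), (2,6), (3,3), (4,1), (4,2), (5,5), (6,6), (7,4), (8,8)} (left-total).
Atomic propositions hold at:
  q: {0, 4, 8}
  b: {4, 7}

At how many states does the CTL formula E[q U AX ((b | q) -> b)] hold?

7

Sat(b | q) = {0, 4, 7, 8}
Sat((b | q) -> b) = {1, 2, 3, 4, 5, 6, 7}
Sat(AX ((b | q) -> b)) = {s : every successor in {1, 2, 3, 4, 5, 6, 7}} = {2, 3, 4, 5, 6, 7}
E[q U AX ((b | q) -> b)]: least fixpoint, start Z0 = Sat(AX ((b | q) -> b)) = {2, 3, 4, 5, 6, 7}, add states in Sat(q) with some successor in Z. Z1 = {0, 2, 3, 4, 5, 6, 7}; fixed.
Sat(E[q U AX ((b | q) -> b)]) = {0, 2, 3, 4, 5, 6, 7}
|Sat(E[q U AX ((b | q) -> b)])| = |{0, 2, 3, 4, 5, 6, 7}| = 7.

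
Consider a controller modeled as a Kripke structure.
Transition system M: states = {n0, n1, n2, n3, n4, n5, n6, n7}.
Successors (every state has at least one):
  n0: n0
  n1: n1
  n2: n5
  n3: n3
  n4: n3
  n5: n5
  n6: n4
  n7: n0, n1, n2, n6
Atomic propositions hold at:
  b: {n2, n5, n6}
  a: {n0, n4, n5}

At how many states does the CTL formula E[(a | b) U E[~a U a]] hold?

Sat(a | b) = {n0, n2, n4, n5, n6}
Sat(~a) = {n1, n2, n3, n6, n7}
E[~a U a]: least fixpoint, start Z0 = Sat(a) = {n0, n4, n5}, add states in Sat(~a) with some successor in Z. Z1 = {n0, n2, n4, n5, n6, n7}; fixed.
Sat(E[~a U a]) = {n0, n2, n4, n5, n6, n7}
E[(a | b) U E[~a U a]]: least fixpoint, start Z0 = Sat(E[~a U a]) = {n0, n2, n4, n5, n6, n7}, add states in Sat(a | b) with some successor in Z. Already a fixed point.
Sat(E[(a | b) U E[~a U a]]) = {n0, n2, n4, n5, n6, n7}
|Sat(E[(a | b) U E[~a U a]])| = |{n0, n2, n4, n5, n6, n7}| = 6.

6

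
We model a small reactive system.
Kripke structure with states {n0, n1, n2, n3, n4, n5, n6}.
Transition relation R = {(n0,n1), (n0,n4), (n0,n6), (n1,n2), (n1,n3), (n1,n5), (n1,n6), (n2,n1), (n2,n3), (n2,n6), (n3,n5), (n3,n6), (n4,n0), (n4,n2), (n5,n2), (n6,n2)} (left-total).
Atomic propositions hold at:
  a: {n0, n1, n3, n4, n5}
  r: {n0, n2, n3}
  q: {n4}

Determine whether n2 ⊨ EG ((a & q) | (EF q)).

Sat(a & q) = {n4}
EF q: least fixpoint, start Z0 = {n4}, add states with some successor in Z. Z1 = {n0, n4}; fixed.
Sat(EF q) = {n0, n4}
Sat((a & q) | (EF q)) = {n0, n4}
EG ((a & q) | (EF q)): greatest fixpoint, start Z0 = {n0, n4}, keep only states in Sat with some successor in Z. Already a fixed point.
Sat(EG ((a & q) | (EF q))) = {n0, n4}
n2 ∉ Sat(EG ((a & q) | (EF q))) = {n0, n4}, so the formula does not hold at n2.

No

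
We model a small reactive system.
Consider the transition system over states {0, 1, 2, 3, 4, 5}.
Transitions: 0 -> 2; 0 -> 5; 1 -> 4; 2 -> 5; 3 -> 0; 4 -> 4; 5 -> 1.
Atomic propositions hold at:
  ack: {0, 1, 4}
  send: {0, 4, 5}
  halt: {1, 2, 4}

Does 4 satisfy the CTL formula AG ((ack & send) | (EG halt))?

Yes

Sat(ack & send) = {0, 4}
EG halt: greatest fixpoint, start Z0 = {1, 2, 4}, keep only states in Sat with some successor in Z. Z1 = {1, 4}; fixed.
Sat(EG halt) = {1, 4}
Sat((ack & send) | (EG halt)) = {0, 1, 4}
AG ((ack & send) | (EG halt)): greatest fixpoint, start Z0 = {0, 1, 4}, keep only states in Sat with every successor in Z. Z1 = {1, 4}; fixed.
Sat(AG ((ack & send) | (EG halt))) = {1, 4}
4 ∈ Sat(AG ((ack & send) | (EG halt))) = {1, 4}, so the formula holds at 4.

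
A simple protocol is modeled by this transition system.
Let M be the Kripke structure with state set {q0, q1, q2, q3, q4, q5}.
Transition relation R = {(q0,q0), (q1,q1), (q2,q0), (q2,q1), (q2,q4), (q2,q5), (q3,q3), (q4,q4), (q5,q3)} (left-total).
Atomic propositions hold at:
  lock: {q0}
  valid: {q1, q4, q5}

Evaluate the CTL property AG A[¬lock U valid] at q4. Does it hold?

Sat(¬lock) = {q1, q2, q3, q4, q5}
A[¬lock U valid]: least fixpoint, start Z0 = Sat(valid) = {q1, q4, q5}, add states in Sat(¬lock) with every successor in Z. Already a fixed point.
Sat(A[¬lock U valid]) = {q1, q4, q5}
AG A[¬lock U valid]: greatest fixpoint, start Z0 = {q1, q4, q5}, keep only states in Sat with every successor in Z. Z1 = {q1, q4}; fixed.
Sat(AG A[¬lock U valid]) = {q1, q4}
q4 ∈ Sat(AG A[¬lock U valid]) = {q1, q4}, so the formula holds at q4.

Yes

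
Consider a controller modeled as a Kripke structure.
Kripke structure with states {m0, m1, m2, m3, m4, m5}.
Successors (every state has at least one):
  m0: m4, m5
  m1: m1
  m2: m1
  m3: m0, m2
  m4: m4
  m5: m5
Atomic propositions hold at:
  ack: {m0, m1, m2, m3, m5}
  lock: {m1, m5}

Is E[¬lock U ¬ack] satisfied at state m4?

Yes

Sat(¬lock) = {m0, m2, m3, m4}
Sat(¬ack) = {m4}
E[¬lock U ¬ack]: least fixpoint, start Z0 = Sat(¬ack) = {m4}, add states in Sat(¬lock) with some successor in Z. Z1 = {m0, m4}; Z2 = {m0, m3, m4}; fixed.
Sat(E[¬lock U ¬ack]) = {m0, m3, m4}
m4 ∈ Sat(E[¬lock U ¬ack]) = {m0, m3, m4}, so the formula holds at m4.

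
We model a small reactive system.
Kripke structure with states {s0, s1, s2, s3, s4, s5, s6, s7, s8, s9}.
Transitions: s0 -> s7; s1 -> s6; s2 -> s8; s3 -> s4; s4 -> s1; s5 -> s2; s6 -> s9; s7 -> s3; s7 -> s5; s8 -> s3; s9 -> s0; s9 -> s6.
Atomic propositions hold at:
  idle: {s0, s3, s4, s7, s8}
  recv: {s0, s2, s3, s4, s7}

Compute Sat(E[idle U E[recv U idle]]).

E[recv U idle]: least fixpoint, start Z0 = Sat(idle) = {s0, s3, s4, s7, s8}, add states in Sat(recv) with some successor in Z. Z1 = {s0, s2, s3, s4, s7, s8}; fixed.
Sat(E[recv U idle]) = {s0, s2, s3, s4, s7, s8}
E[idle U E[recv U idle]]: least fixpoint, start Z0 = Sat(E[recv U idle]) = {s0, s2, s3, s4, s7, s8}, add states in Sat(idle) with some successor in Z. Already a fixed point.
Sat(E[idle U E[recv U idle]]) = {s0, s2, s3, s4, s7, s8}

{s0, s2, s3, s4, s7, s8}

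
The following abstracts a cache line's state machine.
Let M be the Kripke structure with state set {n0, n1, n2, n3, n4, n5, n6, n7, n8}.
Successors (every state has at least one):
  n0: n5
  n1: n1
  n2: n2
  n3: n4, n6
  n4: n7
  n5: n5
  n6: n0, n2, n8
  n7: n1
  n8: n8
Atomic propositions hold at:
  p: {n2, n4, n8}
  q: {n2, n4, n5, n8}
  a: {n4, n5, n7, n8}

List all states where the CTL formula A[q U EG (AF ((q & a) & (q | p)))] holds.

Sat(q & a) = {n4, n5, n8}
Sat(q | p) = {n2, n4, n5, n8}
Sat((q & a) & (q | p)) = {n4, n5, n8}
AF ((q & a) & (q | p)): least fixpoint, start Z0 = {n4, n5, n8}, add states with every successor in Z. Z1 = {n0, n4, n5, n8}; fixed.
Sat(AF ((q & a) & (q | p))) = {n0, n4, n5, n8}
EG (AF ((q & a) & (q | p))): greatest fixpoint, start Z0 = {n0, n4, n5, n8}, keep only states in Sat with some successor in Z. Z1 = {n0, n5, n8}; fixed.
Sat(EG (AF ((q & a) & (q | p)))) = {n0, n5, n8}
A[q U EG (AF ((q & a) & (q | p)))]: least fixpoint, start Z0 = Sat(EG (AF ((q & a) & (q | p)))) = {n0, n5, n8}, add states in Sat(q) with every successor in Z. Already a fixed point.
Sat(A[q U EG (AF ((q & a) & (q | p)))]) = {n0, n5, n8}

{n0, n5, n8}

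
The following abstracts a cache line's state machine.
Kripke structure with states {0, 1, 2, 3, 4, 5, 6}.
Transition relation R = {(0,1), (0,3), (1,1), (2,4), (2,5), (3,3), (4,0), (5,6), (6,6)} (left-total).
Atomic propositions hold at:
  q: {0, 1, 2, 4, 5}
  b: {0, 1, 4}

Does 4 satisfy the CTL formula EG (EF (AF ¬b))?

Sat(¬b) = {2, 3, 5, 6}
AF ¬b: least fixpoint, start Z0 = {2, 3, 5, 6}, add states with every successor in Z. Already a fixed point.
Sat(AF ¬b) = {2, 3, 5, 6}
EF (AF ¬b): least fixpoint, start Z0 = {2, 3, 5, 6}, add states with some successor in Z. Z1 = {0, 2, 3, 5, 6}; Z2 = {0, 2, 3, 4, 5, 6}; fixed.
Sat(EF (AF ¬b)) = {0, 2, 3, 4, 5, 6}
EG (EF (AF ¬b)): greatest fixpoint, start Z0 = {0, 2, 3, 4, 5, 6}, keep only states in Sat with some successor in Z. Already a fixed point.
Sat(EG (EF (AF ¬b))) = {0, 2, 3, 4, 5, 6}
4 ∈ Sat(EG (EF (AF ¬b))) = {0, 2, 3, 4, 5, 6}, so the formula holds at 4.

Yes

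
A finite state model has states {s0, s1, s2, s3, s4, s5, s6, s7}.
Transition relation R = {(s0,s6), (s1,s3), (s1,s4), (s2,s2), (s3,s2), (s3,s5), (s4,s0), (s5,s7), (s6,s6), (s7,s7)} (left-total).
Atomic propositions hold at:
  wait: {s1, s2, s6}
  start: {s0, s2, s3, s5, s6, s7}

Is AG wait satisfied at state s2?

AG wait: greatest fixpoint, start Z0 = {s1, s2, s6}, keep only states in Sat with every successor in Z. Z1 = {s2, s6}; fixed.
Sat(AG wait) = {s2, s6}
s2 ∈ Sat(AG wait) = {s2, s6}, so the formula holds at s2.

Yes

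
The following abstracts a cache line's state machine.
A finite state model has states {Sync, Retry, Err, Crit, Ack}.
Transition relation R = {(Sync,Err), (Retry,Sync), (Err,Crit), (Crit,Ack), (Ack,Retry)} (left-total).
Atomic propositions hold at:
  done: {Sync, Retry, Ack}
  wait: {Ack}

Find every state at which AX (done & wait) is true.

Sat(done & wait) = {Ack}
Sat(AX (done & wait)) = {s : every successor in {Ack}} = {Crit}

{Crit}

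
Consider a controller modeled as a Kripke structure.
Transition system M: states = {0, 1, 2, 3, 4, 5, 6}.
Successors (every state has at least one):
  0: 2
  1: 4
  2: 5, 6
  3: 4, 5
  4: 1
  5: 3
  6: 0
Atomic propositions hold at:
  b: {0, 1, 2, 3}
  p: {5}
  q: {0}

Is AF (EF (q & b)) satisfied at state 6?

Yes

Sat(q & b) = {0}
EF (q & b): least fixpoint, start Z0 = {0}, add states with some successor in Z. Z1 = {0, 6}; Z2 = {0, 2, 6}; fixed.
Sat(EF (q & b)) = {0, 2, 6}
AF (EF (q & b)): least fixpoint, start Z0 = {0, 2, 6}, add states with every successor in Z. Already a fixed point.
Sat(AF (EF (q & b))) = {0, 2, 6}
6 ∈ Sat(AF (EF (q & b))) = {0, 2, 6}, so the formula holds at 6.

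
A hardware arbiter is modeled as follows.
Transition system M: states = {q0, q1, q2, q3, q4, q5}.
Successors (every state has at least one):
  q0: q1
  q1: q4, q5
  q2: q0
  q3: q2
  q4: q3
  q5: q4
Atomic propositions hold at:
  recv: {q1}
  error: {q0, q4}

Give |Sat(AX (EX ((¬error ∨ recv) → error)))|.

2

Sat(¬error) = {q1, q2, q3, q5}
Sat(¬error ∨ recv) = {q1, q2, q3, q5}
Sat((¬error ∨ recv) → error) = {q0, q4}
Sat(EX ((¬error ∨ recv) → error)) = {s : some successor in {q0, q4}} = {q1, q2, q5}
Sat(AX (EX ((¬error ∨ recv) → error))) = {s : every successor in {q1, q2, q5}} = {q0, q3}
|Sat(AX (EX ((¬error ∨ recv) → error)))| = |{q0, q3}| = 2.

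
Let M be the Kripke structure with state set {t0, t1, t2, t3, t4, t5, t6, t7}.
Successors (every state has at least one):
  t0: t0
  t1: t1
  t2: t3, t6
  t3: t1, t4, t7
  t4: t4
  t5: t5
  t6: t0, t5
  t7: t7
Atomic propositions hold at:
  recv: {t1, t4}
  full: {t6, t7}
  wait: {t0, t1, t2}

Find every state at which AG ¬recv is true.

Sat(¬recv) = {t0, t2, t3, t5, t6, t7}
AG ¬recv: greatest fixpoint, start Z0 = {t0, t2, t3, t5, t6, t7}, keep only states in Sat with every successor in Z. Z1 = {t0, t2, t5, t6, t7}; Z2 = {t0, t5, t6, t7}; fixed.
Sat(AG ¬recv) = {t0, t5, t6, t7}

{t0, t5, t6, t7}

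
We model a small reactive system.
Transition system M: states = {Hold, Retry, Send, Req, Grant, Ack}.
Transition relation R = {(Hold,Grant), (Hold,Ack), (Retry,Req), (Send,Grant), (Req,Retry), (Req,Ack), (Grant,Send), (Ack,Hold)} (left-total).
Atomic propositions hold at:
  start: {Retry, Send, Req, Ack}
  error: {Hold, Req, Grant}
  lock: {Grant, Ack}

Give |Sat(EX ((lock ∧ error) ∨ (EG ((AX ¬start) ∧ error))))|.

Sat(lock ∧ error) = {Grant}
Sat(¬start) = {Hold, Grant}
Sat(AX ¬start) = {s : every successor in {Hold, Grant}} = {Send, Ack}
Sat((AX ¬start) ∧ error) = ∅
EG ((AX ¬start) ∧ error): greatest fixpoint, start Z0 = ∅, keep only states in Sat with some successor in Z. Already a fixed point.
Sat(EG ((AX ¬start) ∧ error)) = ∅
Sat((lock ∧ error) ∨ (EG ((AX ¬start) ∧ error))) = {Grant}
Sat(EX ((lock ∧ error) ∨ (EG ((AX ¬start) ∧ error)))) = {s : some successor in {Grant}} = {Hold, Send}
|Sat(EX ((lock ∧ error) ∨ (EG ((AX ¬start) ∧ error))))| = |{Hold, Send}| = 2.

2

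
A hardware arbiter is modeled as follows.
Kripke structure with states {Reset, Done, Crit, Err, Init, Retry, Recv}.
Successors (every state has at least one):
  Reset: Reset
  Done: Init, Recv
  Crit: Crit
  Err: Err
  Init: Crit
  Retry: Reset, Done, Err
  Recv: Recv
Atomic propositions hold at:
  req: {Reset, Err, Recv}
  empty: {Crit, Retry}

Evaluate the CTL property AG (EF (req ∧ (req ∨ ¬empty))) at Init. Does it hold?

No

Sat(¬empty) = {Reset, Done, Err, Init, Recv}
Sat(req ∨ ¬empty) = {Reset, Done, Err, Init, Recv}
Sat(req ∧ (req ∨ ¬empty)) = {Reset, Err, Recv}
EF (req ∧ (req ∨ ¬empty)): least fixpoint, start Z0 = {Reset, Err, Recv}, add states with some successor in Z. Z1 = {Reset, Done, Err, Retry, Recv}; fixed.
Sat(EF (req ∧ (req ∨ ¬empty))) = {Reset, Done, Err, Retry, Recv}
AG (EF (req ∧ (req ∨ ¬empty))): greatest fixpoint, start Z0 = {Reset, Done, Err, Retry, Recv}, keep only states in Sat with every successor in Z. Z1 = {Reset, Err, Retry, Recv}; Z2 = {Reset, Err, Recv}; fixed.
Sat(AG (EF (req ∧ (req ∨ ¬empty)))) = {Reset, Err, Recv}
Init ∉ Sat(AG (EF (req ∧ (req ∨ ¬empty)))) = {Reset, Err, Recv}, so the formula does not hold at Init.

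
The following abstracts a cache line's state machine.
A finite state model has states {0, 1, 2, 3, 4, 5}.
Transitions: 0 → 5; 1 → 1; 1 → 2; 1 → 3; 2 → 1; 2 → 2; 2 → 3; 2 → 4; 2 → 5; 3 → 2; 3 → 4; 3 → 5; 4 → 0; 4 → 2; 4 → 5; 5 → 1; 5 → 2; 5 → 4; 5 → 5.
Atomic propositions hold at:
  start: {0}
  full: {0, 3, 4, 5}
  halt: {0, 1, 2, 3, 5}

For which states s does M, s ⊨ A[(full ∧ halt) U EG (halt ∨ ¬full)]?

Sat(full ∧ halt) = {0, 3, 5}
Sat(¬full) = {1, 2}
Sat(halt ∨ ¬full) = {0, 1, 2, 3, 5}
EG (halt ∨ ¬full): greatest fixpoint, start Z0 = {0, 1, 2, 3, 5}, keep only states in Sat with some successor in Z. Already a fixed point.
Sat(EG (halt ∨ ¬full)) = {0, 1, 2, 3, 5}
A[(full ∧ halt) U EG (halt ∨ ¬full)]: least fixpoint, start Z0 = Sat(EG (halt ∨ ¬full)) = {0, 1, 2, 3, 5}, add states in Sat(full ∧ halt) with every successor in Z. Already a fixed point.
Sat(A[(full ∧ halt) U EG (halt ∨ ¬full)]) = {0, 1, 2, 3, 5}

{0, 1, 2, 3, 5}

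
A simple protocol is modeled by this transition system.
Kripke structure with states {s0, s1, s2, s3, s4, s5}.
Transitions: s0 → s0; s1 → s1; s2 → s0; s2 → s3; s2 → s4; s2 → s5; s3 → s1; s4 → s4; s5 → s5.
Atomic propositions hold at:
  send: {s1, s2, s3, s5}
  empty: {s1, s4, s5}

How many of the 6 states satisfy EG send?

4

EG send: greatest fixpoint, start Z0 = {s1, s2, s3, s5}, keep only states in Sat with some successor in Z. Already a fixed point.
Sat(EG send) = {s1, s2, s3, s5}
|Sat(EG send)| = |{s1, s2, s3, s5}| = 4.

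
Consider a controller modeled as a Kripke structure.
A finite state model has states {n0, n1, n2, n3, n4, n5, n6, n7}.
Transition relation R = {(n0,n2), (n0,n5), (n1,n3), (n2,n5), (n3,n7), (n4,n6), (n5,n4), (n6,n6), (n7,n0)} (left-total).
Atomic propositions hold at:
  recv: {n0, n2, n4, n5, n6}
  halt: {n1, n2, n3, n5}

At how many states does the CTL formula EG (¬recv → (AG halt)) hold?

Sat(¬recv) = {n1, n3, n7}
AG halt: greatest fixpoint, start Z0 = {n1, n2, n3, n5}, keep only states in Sat with every successor in Z. Z1 = {n1, n2}; Z2 = ∅; fixed.
Sat(AG halt) = ∅
Sat(¬recv → (AG halt)) = {n0, n2, n4, n5, n6}
EG (¬recv → (AG halt)): greatest fixpoint, start Z0 = {n0, n2, n4, n5, n6}, keep only states in Sat with some successor in Z. Already a fixed point.
Sat(EG (¬recv → (AG halt))) = {n0, n2, n4, n5, n6}
|Sat(EG (¬recv → (AG halt)))| = |{n0, n2, n4, n5, n6}| = 5.

5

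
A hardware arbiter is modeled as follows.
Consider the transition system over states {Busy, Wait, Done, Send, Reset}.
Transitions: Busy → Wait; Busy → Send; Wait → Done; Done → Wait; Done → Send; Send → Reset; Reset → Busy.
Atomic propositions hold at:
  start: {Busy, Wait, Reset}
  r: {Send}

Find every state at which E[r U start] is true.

{Busy, Wait, Send, Reset}

E[r U start]: least fixpoint, start Z0 = Sat(start) = {Busy, Wait, Reset}, add states in Sat(r) with some successor in Z. Z1 = {Busy, Wait, Send, Reset}; fixed.
Sat(E[r U start]) = {Busy, Wait, Send, Reset}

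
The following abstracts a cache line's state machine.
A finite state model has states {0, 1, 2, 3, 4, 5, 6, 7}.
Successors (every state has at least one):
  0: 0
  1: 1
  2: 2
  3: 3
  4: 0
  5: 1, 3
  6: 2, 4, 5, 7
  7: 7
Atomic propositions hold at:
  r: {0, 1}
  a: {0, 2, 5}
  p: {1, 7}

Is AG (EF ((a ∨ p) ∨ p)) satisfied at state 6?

Sat(a ∨ p) = {0, 1, 2, 5, 7}
Sat((a ∨ p) ∨ p) = {0, 1, 2, 5, 7}
EF ((a ∨ p) ∨ p): least fixpoint, start Z0 = {0, 1, 2, 5, 7}, add states with some successor in Z. Z1 = {0, 1, 2, 4, 5, 6, 7}; fixed.
Sat(EF ((a ∨ p) ∨ p)) = {0, 1, 2, 4, 5, 6, 7}
AG (EF ((a ∨ p) ∨ p)): greatest fixpoint, start Z0 = {0, 1, 2, 4, 5, 6, 7}, keep only states in Sat with every successor in Z. Z1 = {0, 1, 2, 4, 6, 7}; Z2 = {0, 1, 2, 4, 7}; fixed.
Sat(AG (EF ((a ∨ p) ∨ p))) = {0, 1, 2, 4, 7}
6 ∉ Sat(AG (EF ((a ∨ p) ∨ p))) = {0, 1, 2, 4, 7}, so the formula does not hold at 6.

No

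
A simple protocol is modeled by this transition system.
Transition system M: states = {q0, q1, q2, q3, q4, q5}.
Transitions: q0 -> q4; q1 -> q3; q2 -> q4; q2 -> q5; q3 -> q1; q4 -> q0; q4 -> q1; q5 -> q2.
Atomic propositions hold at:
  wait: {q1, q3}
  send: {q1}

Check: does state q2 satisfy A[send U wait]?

No

A[send U wait]: least fixpoint, start Z0 = Sat(wait) = {q1, q3}, add states in Sat(send) with every successor in Z. Already a fixed point.
Sat(A[send U wait]) = {q1, q3}
q2 ∉ Sat(A[send U wait]) = {q1, q3}, so the formula does not hold at q2.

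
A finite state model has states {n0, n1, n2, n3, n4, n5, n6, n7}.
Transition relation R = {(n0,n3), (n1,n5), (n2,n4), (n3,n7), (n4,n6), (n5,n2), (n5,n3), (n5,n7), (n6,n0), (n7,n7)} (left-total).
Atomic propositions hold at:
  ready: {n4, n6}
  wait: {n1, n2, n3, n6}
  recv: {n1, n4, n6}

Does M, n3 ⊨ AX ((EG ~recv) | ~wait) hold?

Sat(~recv) = {n0, n2, n3, n5, n7}
EG ~recv: greatest fixpoint, start Z0 = {n0, n2, n3, n5, n7}, keep only states in Sat with some successor in Z. Z1 = {n0, n3, n5, n7}; fixed.
Sat(EG ~recv) = {n0, n3, n5, n7}
Sat(~wait) = {n0, n4, n5, n7}
Sat((EG ~recv) | ~wait) = {n0, n3, n4, n5, n7}
Sat(AX ((EG ~recv) | ~wait)) = {s : every successor in {n0, n3, n4, n5, n7}} = {n0, n1, n2, n3, n6, n7}
n3 ∈ Sat(AX ((EG ~recv) | ~wait)) = {n0, n1, n2, n3, n6, n7}, so the formula holds at n3.

Yes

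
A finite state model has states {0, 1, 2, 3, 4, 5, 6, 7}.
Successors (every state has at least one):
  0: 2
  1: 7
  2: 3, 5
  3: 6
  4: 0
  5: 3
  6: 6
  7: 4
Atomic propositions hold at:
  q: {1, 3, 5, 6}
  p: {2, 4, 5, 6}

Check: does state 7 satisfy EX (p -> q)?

Sat(p -> q) = {0, 1, 3, 5, 6, 7}
Sat(EX (p -> q)) = {s : some successor in {0, 1, 3, 5, 6, 7}} = {1, 2, 3, 4, 5, 6}
7 ∉ Sat(EX (p -> q)) = {1, 2, 3, 4, 5, 6}, so the formula does not hold at 7.

No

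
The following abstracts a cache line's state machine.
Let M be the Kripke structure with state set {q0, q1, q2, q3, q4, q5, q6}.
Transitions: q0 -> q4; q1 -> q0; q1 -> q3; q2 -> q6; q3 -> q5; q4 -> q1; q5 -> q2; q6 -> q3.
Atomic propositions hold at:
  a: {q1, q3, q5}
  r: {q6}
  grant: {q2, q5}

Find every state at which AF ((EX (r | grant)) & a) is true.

{q2, q3, q5, q6}

Sat(r | grant) = {q2, q5, q6}
Sat(EX (r | grant)) = {s : some successor in {q2, q5, q6}} = {q2, q3, q5}
Sat((EX (r | grant)) & a) = {q3, q5}
AF ((EX (r | grant)) & a): least fixpoint, start Z0 = {q3, q5}, add states with every successor in Z. Z1 = {q3, q5, q6}; Z2 = {q2, q3, q5, q6}; fixed.
Sat(AF ((EX (r | grant)) & a)) = {q2, q3, q5, q6}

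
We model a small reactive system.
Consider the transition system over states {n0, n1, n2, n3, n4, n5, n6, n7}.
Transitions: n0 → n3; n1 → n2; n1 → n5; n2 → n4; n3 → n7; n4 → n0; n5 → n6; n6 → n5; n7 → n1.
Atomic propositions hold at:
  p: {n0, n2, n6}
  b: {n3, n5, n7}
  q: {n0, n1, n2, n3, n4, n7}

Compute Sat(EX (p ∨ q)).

Sat(p ∨ q) = {n0, n1, n2, n3, n4, n6, n7}
Sat(EX (p ∨ q)) = {s : some successor in {n0, n1, n2, n3, n4, n6, n7}} = {n0, n1, n2, n3, n4, n5, n7}

{n0, n1, n2, n3, n4, n5, n7}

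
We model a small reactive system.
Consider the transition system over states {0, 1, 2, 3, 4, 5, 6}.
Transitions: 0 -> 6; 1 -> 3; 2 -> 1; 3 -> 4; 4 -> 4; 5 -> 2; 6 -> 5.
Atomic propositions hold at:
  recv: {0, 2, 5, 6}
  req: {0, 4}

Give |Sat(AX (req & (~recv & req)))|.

Sat(~recv) = {1, 3, 4}
Sat(~recv & req) = {4}
Sat(req & (~recv & req)) = {4}
Sat(AX (req & (~recv & req))) = {s : every successor in {4}} = {3, 4}
|Sat(AX (req & (~recv & req)))| = |{3, 4}| = 2.

2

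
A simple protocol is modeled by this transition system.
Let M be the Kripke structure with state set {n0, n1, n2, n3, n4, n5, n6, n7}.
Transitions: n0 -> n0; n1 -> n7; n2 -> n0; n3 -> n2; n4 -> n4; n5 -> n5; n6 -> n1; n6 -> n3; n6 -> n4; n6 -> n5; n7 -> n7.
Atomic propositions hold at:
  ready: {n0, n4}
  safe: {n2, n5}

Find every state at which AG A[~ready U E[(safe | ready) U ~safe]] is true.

{n0, n1, n2, n3, n4, n7}

Sat(~ready) = {n1, n2, n3, n5, n6, n7}
Sat(safe | ready) = {n0, n2, n4, n5}
Sat(~safe) = {n0, n1, n3, n4, n6, n7}
E[(safe | ready) U ~safe]: least fixpoint, start Z0 = Sat(~safe) = {n0, n1, n3, n4, n6, n7}, add states in Sat(safe | ready) with some successor in Z. Z1 = {n0, n1, n2, n3, n4, n6, n7}; fixed.
Sat(E[(safe | ready) U ~safe]) = {n0, n1, n2, n3, n4, n6, n7}
A[~ready U E[(safe | ready) U ~safe]]: least fixpoint, start Z0 = Sat(E[(safe | ready) U ~safe]) = {n0, n1, n2, n3, n4, n6, n7}, add states in Sat(~ready) with every successor in Z. Already a fixed point.
Sat(A[~ready U E[(safe | ready) U ~safe]]) = {n0, n1, n2, n3, n4, n6, n7}
AG A[~ready U E[(safe | ready) U ~safe]]: greatest fixpoint, start Z0 = {n0, n1, n2, n3, n4, n6, n7}, keep only states in Sat with every successor in Z. Z1 = {n0, n1, n2, n3, n4, n7}; fixed.
Sat(AG A[~ready U E[(safe | ready) U ~safe]]) = {n0, n1, n2, n3, n4, n7}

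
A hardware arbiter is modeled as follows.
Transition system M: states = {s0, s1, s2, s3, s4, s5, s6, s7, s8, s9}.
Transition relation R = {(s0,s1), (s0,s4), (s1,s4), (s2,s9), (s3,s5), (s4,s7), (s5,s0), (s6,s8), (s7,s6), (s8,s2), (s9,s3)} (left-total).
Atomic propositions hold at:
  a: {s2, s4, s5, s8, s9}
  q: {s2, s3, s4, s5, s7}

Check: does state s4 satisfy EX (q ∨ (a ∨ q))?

Sat(a ∨ q) = {s2, s3, s4, s5, s7, s8, s9}
Sat(q ∨ (a ∨ q)) = {s2, s3, s4, s5, s7, s8, s9}
Sat(EX (q ∨ (a ∨ q))) = {s : some successor in {s2, s3, s4, s5, s7, s8, s9}} = {s0, s1, s2, s3, s4, s6, s8, s9}
s4 ∈ Sat(EX (q ∨ (a ∨ q))) = {s0, s1, s2, s3, s4, s6, s8, s9}, so the formula holds at s4.

Yes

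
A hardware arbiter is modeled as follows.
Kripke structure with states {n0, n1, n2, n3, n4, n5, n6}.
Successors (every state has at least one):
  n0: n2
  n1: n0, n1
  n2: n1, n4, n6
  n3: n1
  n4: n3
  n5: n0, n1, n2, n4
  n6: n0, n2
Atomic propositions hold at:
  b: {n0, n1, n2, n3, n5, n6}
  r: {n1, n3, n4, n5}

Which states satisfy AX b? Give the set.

{n0, n1, n3, n4, n6}

Sat(AX b) = {s : every successor in {n0, n1, n2, n3, n5, n6}} = {n0, n1, n3, n4, n6}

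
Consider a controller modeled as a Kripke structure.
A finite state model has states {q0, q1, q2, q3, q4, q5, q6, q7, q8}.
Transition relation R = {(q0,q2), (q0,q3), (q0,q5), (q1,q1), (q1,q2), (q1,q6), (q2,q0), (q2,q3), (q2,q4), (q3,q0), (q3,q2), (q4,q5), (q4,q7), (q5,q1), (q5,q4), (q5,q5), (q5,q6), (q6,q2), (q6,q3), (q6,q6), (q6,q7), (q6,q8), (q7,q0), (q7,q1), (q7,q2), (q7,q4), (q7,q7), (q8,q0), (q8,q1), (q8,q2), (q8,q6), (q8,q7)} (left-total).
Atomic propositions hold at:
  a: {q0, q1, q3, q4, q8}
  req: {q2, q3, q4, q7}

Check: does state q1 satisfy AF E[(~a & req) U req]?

Sat(~a) = {q2, q5, q6, q7}
Sat(~a & req) = {q2, q7}
E[(~a & req) U req]: least fixpoint, start Z0 = Sat(req) = {q2, q3, q4, q7}, add states in Sat(~a & req) with some successor in Z. Already a fixed point.
Sat(E[(~a & req) U req]) = {q2, q3, q4, q7}
AF E[(~a & req) U req]: least fixpoint, start Z0 = {q2, q3, q4, q7}, add states with every successor in Z. Already a fixed point.
Sat(AF E[(~a & req) U req]) = {q2, q3, q4, q7}
q1 ∉ Sat(AF E[(~a & req) U req]) = {q2, q3, q4, q7}, so the formula does not hold at q1.

No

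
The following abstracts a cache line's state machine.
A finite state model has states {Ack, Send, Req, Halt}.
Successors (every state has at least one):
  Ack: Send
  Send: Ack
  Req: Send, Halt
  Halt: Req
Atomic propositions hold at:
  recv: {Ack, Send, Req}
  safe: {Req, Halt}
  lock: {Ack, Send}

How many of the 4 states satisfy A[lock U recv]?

3

A[lock U recv]: least fixpoint, start Z0 = Sat(recv) = {Ack, Send, Req}, add states in Sat(lock) with every successor in Z. Already a fixed point.
Sat(A[lock U recv]) = {Ack, Send, Req}
|Sat(A[lock U recv])| = |{Ack, Send, Req}| = 3.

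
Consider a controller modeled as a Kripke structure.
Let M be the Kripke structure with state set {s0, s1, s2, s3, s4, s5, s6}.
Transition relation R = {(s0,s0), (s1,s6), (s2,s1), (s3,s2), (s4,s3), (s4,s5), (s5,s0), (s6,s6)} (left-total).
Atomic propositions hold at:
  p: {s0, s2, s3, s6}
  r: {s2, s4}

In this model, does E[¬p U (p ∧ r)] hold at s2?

Sat(¬p) = {s1, s4, s5}
Sat(p ∧ r) = {s2}
E[¬p U (p ∧ r)]: least fixpoint, start Z0 = Sat((p ∧ r)) = {s2}, add states in Sat(¬p) with some successor in Z. Already a fixed point.
Sat(E[¬p U (p ∧ r)]) = {s2}
s2 ∈ Sat(E[¬p U (p ∧ r)]) = {s2}, so the formula holds at s2.

Yes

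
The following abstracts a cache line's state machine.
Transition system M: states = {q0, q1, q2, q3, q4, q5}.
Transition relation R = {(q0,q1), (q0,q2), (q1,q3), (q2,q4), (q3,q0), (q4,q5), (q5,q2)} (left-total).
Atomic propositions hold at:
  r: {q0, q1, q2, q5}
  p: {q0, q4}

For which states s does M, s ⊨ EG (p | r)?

Sat(p | r) = {q0, q1, q2, q4, q5}
EG (p | r): greatest fixpoint, start Z0 = {q0, q1, q2, q4, q5}, keep only states in Sat with some successor in Z. Z1 = {q0, q2, q4, q5}; fixed.
Sat(EG (p | r)) = {q0, q2, q4, q5}

{q0, q2, q4, q5}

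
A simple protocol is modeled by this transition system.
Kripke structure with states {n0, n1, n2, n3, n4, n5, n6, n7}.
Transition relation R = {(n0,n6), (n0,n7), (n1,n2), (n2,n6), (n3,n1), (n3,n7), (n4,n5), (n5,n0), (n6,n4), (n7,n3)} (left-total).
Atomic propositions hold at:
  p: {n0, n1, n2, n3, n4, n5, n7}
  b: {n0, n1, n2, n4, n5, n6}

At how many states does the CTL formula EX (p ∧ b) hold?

5

Sat(p ∧ b) = {n0, n1, n2, n4, n5}
Sat(EX (p ∧ b)) = {s : some successor in {n0, n1, n2, n4, n5}} = {n1, n3, n4, n5, n6}
|Sat(EX (p ∧ b))| = |{n1, n3, n4, n5, n6}| = 5.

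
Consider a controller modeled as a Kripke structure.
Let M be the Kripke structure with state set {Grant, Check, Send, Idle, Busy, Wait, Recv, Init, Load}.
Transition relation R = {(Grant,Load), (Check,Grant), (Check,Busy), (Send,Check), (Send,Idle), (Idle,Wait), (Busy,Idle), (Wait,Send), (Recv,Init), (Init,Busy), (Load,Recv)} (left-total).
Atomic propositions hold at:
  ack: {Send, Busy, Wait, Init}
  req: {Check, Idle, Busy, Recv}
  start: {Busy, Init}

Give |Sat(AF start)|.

6

AF start: least fixpoint, start Z0 = {Busy, Init}, add states with every successor in Z. Z1 = {Busy, Recv, Init}; Z2 = {Busy, Recv, Init, Load}; Z3 = {Grant, Busy, Recv, Init, Load}; Z4 = {Grant, Check, Busy, Recv, Init, Load}; fixed.
Sat(AF start) = {Grant, Check, Busy, Recv, Init, Load}
|Sat(AF start)| = |{Grant, Check, Busy, Recv, Init, Load}| = 6.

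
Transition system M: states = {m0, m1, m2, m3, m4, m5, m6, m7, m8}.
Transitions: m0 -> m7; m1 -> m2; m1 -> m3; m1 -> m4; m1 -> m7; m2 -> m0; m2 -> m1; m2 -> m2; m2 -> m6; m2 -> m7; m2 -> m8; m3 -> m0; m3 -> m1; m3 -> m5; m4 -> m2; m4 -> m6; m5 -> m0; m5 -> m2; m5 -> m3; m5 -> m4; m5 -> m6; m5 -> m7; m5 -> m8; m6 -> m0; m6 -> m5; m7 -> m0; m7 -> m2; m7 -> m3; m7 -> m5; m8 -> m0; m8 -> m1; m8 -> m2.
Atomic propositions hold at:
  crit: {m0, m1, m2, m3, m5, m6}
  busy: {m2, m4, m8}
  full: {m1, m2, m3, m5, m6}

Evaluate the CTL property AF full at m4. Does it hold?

AF full: least fixpoint, start Z0 = {m1, m2, m3, m5, m6}, add states with every successor in Z. Z1 = {m1, m2, m3, m4, m5, m6}; fixed.
Sat(AF full) = {m1, m2, m3, m4, m5, m6}
m4 ∈ Sat(AF full) = {m1, m2, m3, m4, m5, m6}, so the formula holds at m4.

Yes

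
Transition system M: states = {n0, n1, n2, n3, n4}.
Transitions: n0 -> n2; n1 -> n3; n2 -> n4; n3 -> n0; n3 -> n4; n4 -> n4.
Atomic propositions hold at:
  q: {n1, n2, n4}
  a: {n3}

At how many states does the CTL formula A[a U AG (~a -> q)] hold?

Sat(~a) = {n0, n1, n2, n4}
Sat(~a -> q) = {n1, n2, n3, n4}
AG (~a -> q): greatest fixpoint, start Z0 = {n1, n2, n3, n4}, keep only states in Sat with every successor in Z. Z1 = {n1, n2, n4}; Z2 = {n2, n4}; fixed.
Sat(AG (~a -> q)) = {n2, n4}
A[a U AG (~a -> q)]: least fixpoint, start Z0 = Sat(AG (~a -> q)) = {n2, n4}, add states in Sat(a) with every successor in Z. Already a fixed point.
Sat(A[a U AG (~a -> q)]) = {n2, n4}
|Sat(A[a U AG (~a -> q)])| = |{n2, n4}| = 2.

2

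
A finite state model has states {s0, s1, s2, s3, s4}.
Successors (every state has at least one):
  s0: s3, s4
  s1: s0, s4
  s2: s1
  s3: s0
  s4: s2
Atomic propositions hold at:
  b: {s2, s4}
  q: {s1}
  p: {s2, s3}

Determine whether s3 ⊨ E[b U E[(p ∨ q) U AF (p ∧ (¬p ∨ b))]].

No

Sat(p ∨ q) = {s1, s2, s3}
Sat(¬p) = {s0, s1, s4}
Sat(¬p ∨ b) = {s0, s1, s2, s4}
Sat(p ∧ (¬p ∨ b)) = {s2}
AF (p ∧ (¬p ∨ b)): least fixpoint, start Z0 = {s2}, add states with every successor in Z. Z1 = {s2, s4}; fixed.
Sat(AF (p ∧ (¬p ∨ b))) = {s2, s4}
E[(p ∨ q) U AF (p ∧ (¬p ∨ b))]: least fixpoint, start Z0 = Sat(AF (p ∧ (¬p ∨ b))) = {s2, s4}, add states in Sat(p ∨ q) with some successor in Z. Z1 = {s1, s2, s4}; fixed.
Sat(E[(p ∨ q) U AF (p ∧ (¬p ∨ b))]) = {s1, s2, s4}
E[b U E[(p ∨ q) U AF (p ∧ (¬p ∨ b))]]: least fixpoint, start Z0 = Sat(E[(p ∨ q) U AF (p ∧ (¬p ∨ b))]) = {s1, s2, s4}, add states in Sat(b) with some successor in Z. Already a fixed point.
Sat(E[b U E[(p ∨ q) U AF (p ∧ (¬p ∨ b))]]) = {s1, s2, s4}
s3 ∉ Sat(E[b U E[(p ∨ q) U AF (p ∧ (¬p ∨ b))]]) = {s1, s2, s4}, so the formula does not hold at s3.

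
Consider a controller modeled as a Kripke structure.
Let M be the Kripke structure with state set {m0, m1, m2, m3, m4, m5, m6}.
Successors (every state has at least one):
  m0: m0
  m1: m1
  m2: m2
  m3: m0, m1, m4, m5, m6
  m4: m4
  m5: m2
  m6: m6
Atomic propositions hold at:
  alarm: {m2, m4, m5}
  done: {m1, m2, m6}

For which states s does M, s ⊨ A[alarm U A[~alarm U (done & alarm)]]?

Sat(~alarm) = {m0, m1, m3, m6}
Sat(done & alarm) = {m2}
A[~alarm U (done & alarm)]: least fixpoint, start Z0 = Sat((done & alarm)) = {m2}, add states in Sat(~alarm) with every successor in Z. Already a fixed point.
Sat(A[~alarm U (done & alarm)]) = {m2}
A[alarm U A[~alarm U (done & alarm)]]: least fixpoint, start Z0 = Sat(A[~alarm U (done & alarm)]) = {m2}, add states in Sat(alarm) with every successor in Z. Z1 = {m2, m5}; fixed.
Sat(A[alarm U A[~alarm U (done & alarm)]]) = {m2, m5}

{m2, m5}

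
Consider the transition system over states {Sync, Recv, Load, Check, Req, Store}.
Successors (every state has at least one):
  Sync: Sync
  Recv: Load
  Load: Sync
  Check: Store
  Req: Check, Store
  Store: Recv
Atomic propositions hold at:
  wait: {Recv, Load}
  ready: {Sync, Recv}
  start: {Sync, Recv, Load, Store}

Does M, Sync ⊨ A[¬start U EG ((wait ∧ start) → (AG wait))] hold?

Sat(¬start) = {Check, Req}
Sat(wait ∧ start) = {Recv, Load}
AG wait: greatest fixpoint, start Z0 = {Recv, Load}, keep only states in Sat with every successor in Z. Z1 = {Recv}; Z2 = ∅; fixed.
Sat(AG wait) = ∅
Sat((wait ∧ start) → (AG wait)) = {Sync, Check, Req, Store}
EG ((wait ∧ start) → (AG wait)): greatest fixpoint, start Z0 = {Sync, Check, Req, Store}, keep only states in Sat with some successor in Z. Z1 = {Sync, Check, Req}; Z2 = {Sync, Req}; Z3 = {Sync}; fixed.
Sat(EG ((wait ∧ start) → (AG wait))) = {Sync}
A[¬start U EG ((wait ∧ start) → (AG wait))]: least fixpoint, start Z0 = Sat(EG ((wait ∧ start) → (AG wait))) = {Sync}, add states in Sat(¬start) with every successor in Z. Already a fixed point.
Sat(A[¬start U EG ((wait ∧ start) → (AG wait))]) = {Sync}
Sync ∈ Sat(A[¬start U EG ((wait ∧ start) → (AG wait))]) = {Sync}, so the formula holds at Sync.

Yes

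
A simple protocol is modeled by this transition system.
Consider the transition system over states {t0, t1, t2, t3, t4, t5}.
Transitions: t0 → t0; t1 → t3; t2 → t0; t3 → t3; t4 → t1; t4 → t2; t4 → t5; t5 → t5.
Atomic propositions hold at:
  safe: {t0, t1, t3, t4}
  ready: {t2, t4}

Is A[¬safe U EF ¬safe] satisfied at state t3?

No

Sat(¬safe) = {t2, t5}
EF ¬safe: least fixpoint, start Z0 = {t2, t5}, add states with some successor in Z. Z1 = {t2, t4, t5}; fixed.
Sat(EF ¬safe) = {t2, t4, t5}
A[¬safe U EF ¬safe]: least fixpoint, start Z0 = Sat(EF ¬safe) = {t2, t4, t5}, add states in Sat(¬safe) with every successor in Z. Already a fixed point.
Sat(A[¬safe U EF ¬safe]) = {t2, t4, t5}
t3 ∉ Sat(A[¬safe U EF ¬safe]) = {t2, t4, t5}, so the formula does not hold at t3.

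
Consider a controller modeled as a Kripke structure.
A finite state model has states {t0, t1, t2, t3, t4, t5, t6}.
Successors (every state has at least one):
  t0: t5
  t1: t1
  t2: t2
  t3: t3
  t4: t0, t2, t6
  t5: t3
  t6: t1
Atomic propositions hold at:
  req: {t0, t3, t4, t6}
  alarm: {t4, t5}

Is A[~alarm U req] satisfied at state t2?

No

Sat(~alarm) = {t0, t1, t2, t3, t6}
A[~alarm U req]: least fixpoint, start Z0 = Sat(req) = {t0, t3, t4, t6}, add states in Sat(~alarm) with every successor in Z. Already a fixed point.
Sat(A[~alarm U req]) = {t0, t3, t4, t6}
t2 ∉ Sat(A[~alarm U req]) = {t0, t3, t4, t6}, so the formula does not hold at t2.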